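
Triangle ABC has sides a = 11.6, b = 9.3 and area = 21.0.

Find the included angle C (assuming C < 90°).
Area = ½ab·sin(C)  →  sin(C) = 2·Area/(ab)
sin(C) = 2·21.0/(11.6·9.3) = 0.389321
C = arcsin(0.389321) = 22.91°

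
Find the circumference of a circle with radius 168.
Circumference = 2 * pi * r
Circumference = 2 * pi * 168
Circumference = 1055.58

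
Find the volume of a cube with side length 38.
Volume = s³
Volume = 38³
Volume = 54872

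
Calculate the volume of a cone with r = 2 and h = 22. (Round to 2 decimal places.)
Volume = (1/3) * pi * r² * h
Volume = (1/3) * pi * 2² * 22
Volume = (1/3) * pi * 4 * 22
Volume = (1/3) * pi * 88
Volume = 92.15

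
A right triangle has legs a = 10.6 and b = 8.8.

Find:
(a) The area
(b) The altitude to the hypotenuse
(a) Area = ½ab = ½·10.6·8.8 = 46.64
(b) Hypotenuse c = √(10.6² + 8.8²) = √189.8 = 13.7768
    Area = ½·c·h_c  →  h_c = 2·Area/c = 2·46.64/13.7768 = 6.771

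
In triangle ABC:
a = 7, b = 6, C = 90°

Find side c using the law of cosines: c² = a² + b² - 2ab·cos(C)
c² = 7² + 6² - 2·7·6·cos(90°)
c² = 49 + 36 - 84·0.0000 = 85
c = √85 = 9.22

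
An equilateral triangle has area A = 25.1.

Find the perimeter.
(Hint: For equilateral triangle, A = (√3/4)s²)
A = (√3/4)s²  →  s² = 4A/√3 = 4·25.1/√3 = 57.966
s = 7.61354
Perimeter = 3s = 22.84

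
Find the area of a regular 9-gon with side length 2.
For a regular 9-gon with side length s = 2:
Apothem a = s / (2*tan(pi/9)) = 2 / (2*tan(pi/9)) ≈ 2.7475
Perimeter P = 9 * 2 = 18
Area = (1/2) * P * a = (1/2) * 18 * 2.7475 = 24.73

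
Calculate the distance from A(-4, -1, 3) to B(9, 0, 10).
d = √[(13)² + (1)² + (7)²] = √219 = 14.8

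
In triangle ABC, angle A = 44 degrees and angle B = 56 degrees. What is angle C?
Sum of angles in a triangle = 180 degrees
Third angle = 180 - 44 - 56
Third angle = 80 degrees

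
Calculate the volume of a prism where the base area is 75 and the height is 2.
Volume = base area * height
Volume = 75 * 2
Volume = 150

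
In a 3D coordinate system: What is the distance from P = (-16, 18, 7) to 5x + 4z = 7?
d = |5(-16) + 0(18) + 4(7) - (7)| / √(5² + 0² + 4²) = 59/√41 = 9.214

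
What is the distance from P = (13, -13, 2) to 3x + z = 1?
d = |3(13) + 0(-13) + 1(2) - (1)| / √(3² + 0² + 1²) = 40/√10 = 12.65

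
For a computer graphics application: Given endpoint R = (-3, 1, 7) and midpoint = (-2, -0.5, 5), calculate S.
S = (2×(-2) - (-3), 2×(-0.5) - 1, 2×5 - 7) = (-1, -2, 3)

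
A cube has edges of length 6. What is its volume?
Volume = s³
Volume = 6³
Volume = 216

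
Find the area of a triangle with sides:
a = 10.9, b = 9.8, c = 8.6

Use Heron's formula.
s = (a+b+c)/2 = (10.9+9.8+8.6)/2 = 14.65
A = √(s(s-a)(s-b)(s-c)) = √(14.65·3.75·4.85·6.05)
A = √1612 = 40.15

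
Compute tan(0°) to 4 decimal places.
tan(0 degrees) = 0
Decimal approximation: 0.0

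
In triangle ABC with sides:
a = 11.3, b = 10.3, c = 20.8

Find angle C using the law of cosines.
cos(C) = (a² + b² - c²)/(2ab)
cos(C) = (11.3² + 10.3² - 20.8²)/(2·11.3·10.3) = -198.86/232.78 = -0.854283
C = arccos(-0.854283) = 148.7°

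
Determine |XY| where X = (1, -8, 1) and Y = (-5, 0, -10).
d = √[(-6)² + (8)² + (-11)²] = √221 = 14.87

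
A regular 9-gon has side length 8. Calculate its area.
For a regular 9-gon with side length s = 8:
Apothem a = s / (2*tan(pi/9)) = 8 / (2*tan(pi/9)) ≈ 10.9899
Perimeter P = 9 * 8 = 72
Area = (1/2) * P * a = (1/2) * 72 * 10.9899 = 395.64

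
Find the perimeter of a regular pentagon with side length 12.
Perimeter = number of sides * side length
Perimeter = 5 * 12
Perimeter = 60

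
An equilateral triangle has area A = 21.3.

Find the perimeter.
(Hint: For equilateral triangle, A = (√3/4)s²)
A = (√3/4)s²  →  s² = 4A/√3 = 4·21.3/√3 = 49.1902
s = 7.01358
Perimeter = 3s = 21.04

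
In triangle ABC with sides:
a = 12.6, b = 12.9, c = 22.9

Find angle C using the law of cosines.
cos(C) = (a² + b² - c²)/(2ab)
cos(C) = (12.6² + 12.9² - 22.9²)/(2·12.6·12.9) = -199.24/325.08 = -0.612895
C = arccos(-0.612895) = 127.8°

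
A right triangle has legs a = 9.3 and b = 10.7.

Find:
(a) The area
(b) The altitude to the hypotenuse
(a) Area = ½ab = ½·9.3·10.7 = 49.755
(b) Hypotenuse c = √(9.3² + 10.7²) = √200.98 = 14.1767
    Area = ½·c·h_c  →  h_c = 2·Area/c = 2·49.755/14.1767 = 7.019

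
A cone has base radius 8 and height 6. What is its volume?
Volume = (1/3) * pi * r² * h
Volume = (1/3) * pi * 8² * 6
Volume = (1/3) * pi * 64 * 6
Volume = (1/3) * pi * 384
Volume = 402.12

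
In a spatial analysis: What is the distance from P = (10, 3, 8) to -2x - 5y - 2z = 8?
d = |(-2)(10) + (-5)(3) + (-2)(8) - (8)| / √((-2)² + (-5)² + (-2)²) = 59/√33 = 10.27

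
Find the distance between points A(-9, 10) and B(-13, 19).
Using the distance formula: d = sqrt((x₂-x₁)² + (y₂-y₁)²)
dx = (-13) - (-9) = -4
dy = 19 - 10 = 9
d = sqrt((-4)² + 9²) = sqrt(16 + 81) = sqrt(97) = 9.85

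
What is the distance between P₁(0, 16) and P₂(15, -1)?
Using the distance formula: d = sqrt((x₂-x₁)² + (y₂-y₁)²)
dx = 15 - 0 = 15
dy = (-1) - 16 = -17
d = sqrt(15² + (-17)²) = sqrt(225 + 289) = sqrt(514) = 22.67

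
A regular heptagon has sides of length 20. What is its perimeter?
Perimeter = number of sides * side length
Perimeter = 7 * 20
Perimeter = 140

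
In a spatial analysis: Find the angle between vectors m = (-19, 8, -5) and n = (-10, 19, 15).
m·n = 267, |m|² = 450, |n|² = 686
cos θ = 267/√308700 ≈ 0.4806
θ ≈ 61.28°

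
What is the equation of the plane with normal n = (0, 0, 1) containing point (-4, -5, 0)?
d = n·P = (0)(-4) + (0)(-5) + (1)(0) = 0
Plane: z = 0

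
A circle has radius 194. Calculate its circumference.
Circumference = 2 * pi * r
Circumference = 2 * pi * 194
Circumference = 1218.94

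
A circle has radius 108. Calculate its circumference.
Circumference = 2 * pi * r
Circumference = 2 * pi * 108
Circumference = 678.58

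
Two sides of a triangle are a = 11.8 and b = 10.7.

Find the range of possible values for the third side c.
By the triangle inequality: |a - b| < c < a + b
|11.8 - 10.7| < c < 11.8 + 10.7
1.1 < c < 22.5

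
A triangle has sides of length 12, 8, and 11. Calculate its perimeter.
Perimeter = sum of all sides
Perimeter = 12 + 8 + 11
Perimeter = 31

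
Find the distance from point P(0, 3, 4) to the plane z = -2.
d = |0(0) + 0(3) + 1(4) - (-2)| / √(0² + 0² + 1²) = 6/√1 = 6.0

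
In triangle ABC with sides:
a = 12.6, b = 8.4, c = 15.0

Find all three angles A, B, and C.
By the law of cosines:
cos(A) = (b² + c² - a²)/(2bc) = 0.542857  →  A = 57.12°
cos(B) = (a² + c² - b²)/(2ac) = 0.828571  →  B = 34.05°
cos(C) = (a² + b² - c²)/(2ab) = 0.020408  →  C = 88.83°
Check: A + B + C = 180.0° ✓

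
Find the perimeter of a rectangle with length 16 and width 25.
Perimeter = 2 * (length + width)
Perimeter = 2 * (16 + 25)
Perimeter = 2 * 41
Perimeter = 82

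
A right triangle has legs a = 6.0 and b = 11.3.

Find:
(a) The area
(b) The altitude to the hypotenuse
(a) Area = ½ab = ½·6.0·11.3 = 33.9
(b) Hypotenuse c = √(6.0² + 11.3²) = √163.69 = 12.7941
    Area = ½·c·h_c  →  h_c = 2·Area/c = 2·33.9/12.7941 = 5.299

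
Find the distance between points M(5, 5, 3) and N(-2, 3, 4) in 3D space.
d = √[(-7)² + (-2)² + (1)²] = √54 = 7.348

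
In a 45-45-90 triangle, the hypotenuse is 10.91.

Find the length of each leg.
In a 45-45-90 triangle, hypotenuse = leg·√2  →  leg = hypotenuse/√2
leg = 10.91/√2 = 7.715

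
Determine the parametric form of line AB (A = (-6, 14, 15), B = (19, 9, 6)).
Direction vector d = B - A = (25, -5, -9)
x = -6 + 25t, y = 14 - 5t, z = 15 - 9t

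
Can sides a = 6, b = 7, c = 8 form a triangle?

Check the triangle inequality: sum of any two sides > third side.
Yes, triangle inequality satisfied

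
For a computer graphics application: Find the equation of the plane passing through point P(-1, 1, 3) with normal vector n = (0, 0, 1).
d = n·P = (0)(-1) + (0)(1) + (1)(3) = 3
Plane: z = 3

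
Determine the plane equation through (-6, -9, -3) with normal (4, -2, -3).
d = n·P = (4)(-6) + (-2)(-9) + (-3)(-3) = 3
Plane: 4x - 2y - 3z = 3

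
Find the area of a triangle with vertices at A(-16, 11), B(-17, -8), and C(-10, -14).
Using the coordinate formula: Area = (1/2)|x₁(y₂-y₃) + x₂(y₃-y₁) + x₃(y₁-y₂)|
Area = (1/2)|(-16)((-8)-(-14)) + (-17)((-14)-11) + (-10)(11-(-8))|
Area = (1/2)|(-16)*6 + (-17)*(-25) + (-10)*19|
Area = (1/2)|(-96) + 425 + (-190)|
Area = (1/2)*139 = 69.50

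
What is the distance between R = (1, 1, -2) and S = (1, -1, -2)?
d = √[(0)² + (-2)² + (0)²] = √4 = 2.0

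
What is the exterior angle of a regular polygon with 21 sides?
Exterior angle of a regular n-gon = 360/n
Exterior angle = 360/21
Exterior angle = 17.14 degrees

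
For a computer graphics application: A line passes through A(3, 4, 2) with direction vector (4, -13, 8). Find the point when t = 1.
P(1) = (3 + 4(1), 4 + (-13)(1), 2 + 8(1)) = (7, -9, 10)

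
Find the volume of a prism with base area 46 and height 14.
Volume = base area * height
Volume = 46 * 14
Volume = 644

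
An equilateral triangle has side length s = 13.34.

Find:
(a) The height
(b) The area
(a) Height h = s·√3/2 = 13.34·√3/2 = 11.55
(b) Area = (√3/4)·s² = (√3/4)·13.34² = (√3/4)·177.956 = 77.06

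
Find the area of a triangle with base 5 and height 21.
Area = (1/2) * base * height
Area = (1/2) * 5 * 21
Area = 52.50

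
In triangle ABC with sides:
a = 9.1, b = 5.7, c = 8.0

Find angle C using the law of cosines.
cos(C) = (a² + b² - c²)/(2ab)
cos(C) = (9.1² + 5.7² - 8.0²)/(2·9.1·5.7) = 51.3/103.74 = 0.494505
C = arccos(0.494505) = 60.36°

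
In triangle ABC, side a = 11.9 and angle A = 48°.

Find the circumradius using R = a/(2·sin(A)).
R = a/(2·sin(A)) = 11.9/(2·sin(48°))
R = 11.9/(2·0.743145) = 11.9/1.486290 = 8.007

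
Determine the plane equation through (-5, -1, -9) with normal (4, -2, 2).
d = n·P = (4)(-5) + (-2)(-1) + (2)(-9) = -36
Plane: 4x - 2y + 2z = -36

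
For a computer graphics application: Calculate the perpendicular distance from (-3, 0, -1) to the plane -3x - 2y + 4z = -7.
d = |(-3)(-3) + (-2)(0) + 4(-1) - (-7)| / √((-3)² + (-2)² + 4²) = 12/√29 = 2.228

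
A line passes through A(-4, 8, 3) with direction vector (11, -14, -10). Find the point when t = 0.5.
P(0.5) = (-4 + 11(0.5), 8 + (-14)(0.5), 3 + (-10)(0.5)) = (1.5, 1, -2)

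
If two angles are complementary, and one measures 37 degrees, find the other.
Complementary angles sum to 90 degrees.
Other angle = 90 - 37
Other angle = 53 degrees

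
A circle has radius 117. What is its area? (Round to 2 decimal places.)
Area = pi * r²
Area = pi * 117²
Area = pi * 13689
Area = 43005.26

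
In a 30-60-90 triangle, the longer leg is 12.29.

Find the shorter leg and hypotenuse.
In a 30-60-90 triangle, sides are in ratio 1 : √3 : 2.
Long leg = short leg·√3  →  short leg = 12.29/√3 = 7.096
Hypotenuse = 2·(short leg) = 2·12.29/√3 = 14.19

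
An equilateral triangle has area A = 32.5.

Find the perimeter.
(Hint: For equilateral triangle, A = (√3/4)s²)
A = (√3/4)s²  →  s² = 4A/√3 = 4·32.5/√3 = 75.0555
s = 8.66346
Perimeter = 3s = 25.99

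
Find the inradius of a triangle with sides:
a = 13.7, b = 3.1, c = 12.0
s = (a+b+c)/2 = (13.7+3.1+12.0)/2 = 14.4
Area = √(s(s-a)(s-b)(s-c)) = √(14.4·0.7·11.3·2.4) = 16.5339
r = Area/s = 16.5339/14.4 = 1.148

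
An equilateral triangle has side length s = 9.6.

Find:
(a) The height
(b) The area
(a) Height h = s·√3/2 = 9.6·√3/2 = 8.314
(b) Area = (√3/4)·s² = (√3/4)·9.6² = (√3/4)·92.16 = 39.91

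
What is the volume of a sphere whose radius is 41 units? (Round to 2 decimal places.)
Volume = (4/3) * pi * r³
Volume = (4/3) * pi * 41³
Volume = (4/3) * pi * 68921
Volume = 288695.61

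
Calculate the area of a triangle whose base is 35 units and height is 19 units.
Area = (1/2) * base * height
Area = (1/2) * 35 * 19
Area = 332.50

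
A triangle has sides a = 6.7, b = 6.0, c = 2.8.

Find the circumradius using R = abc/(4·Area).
s = (a+b+c)/2 = 7.75
Area = √(s(s-a)(s-b)(s-c)) = √(7.75·1.05·1.75·4.95) = 8.3959
R = abc/(4·Area) = (6.7·6.0·2.8)/(4·8.3959) = 112.56/33.5836 = 3.352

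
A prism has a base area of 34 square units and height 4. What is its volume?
Volume = base area * height
Volume = 34 * 4
Volume = 136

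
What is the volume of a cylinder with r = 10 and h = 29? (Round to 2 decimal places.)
Volume = pi * r² * h
Volume = pi * 10² * 29
Volume = pi * 100 * 29
Volume = pi * 2900
Volume = 9110.62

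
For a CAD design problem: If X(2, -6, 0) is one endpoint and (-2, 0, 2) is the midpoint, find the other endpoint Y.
Y = (2×(-2) - 2, 2×0 - (-6), 2×2 - 0) = (-6, 6, 4)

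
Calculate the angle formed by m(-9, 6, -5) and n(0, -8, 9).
m·n = -93, |m|² = 142, |n|² = 145
cos θ = -93/√20590 ≈ -0.6481
θ ≈ 130.4°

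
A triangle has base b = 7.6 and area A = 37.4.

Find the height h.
A = ½bh  →  h = 2A/b
h = 2·37.4/7.6 = 9.842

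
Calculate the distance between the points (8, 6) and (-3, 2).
Using the distance formula: d = sqrt((x₂-x₁)² + (y₂-y₁)²)
dx = (-3) - 8 = -11
dy = 2 - 6 = -4
d = sqrt((-11)² + (-4)²) = sqrt(121 + 16) = sqrt(137) = 11.70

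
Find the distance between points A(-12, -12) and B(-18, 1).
Using the distance formula: d = sqrt((x₂-x₁)² + (y₂-y₁)²)
dx = (-18) - (-12) = -6
dy = 1 - (-12) = 13
d = sqrt((-6)² + 13²) = sqrt(36 + 169) = sqrt(205) = 14.32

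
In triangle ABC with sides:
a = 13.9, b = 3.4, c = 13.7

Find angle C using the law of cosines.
cos(C) = (a² + b² - c²)/(2ab)
cos(C) = (13.9² + 3.4² - 13.7²)/(2·13.9·3.4) = 17.08/94.52 = 0.180702
C = arccos(0.180702) = 79.59°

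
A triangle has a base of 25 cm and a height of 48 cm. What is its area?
Area = (1/2) * base * height
Area = (1/2) * 25 * 48
Area = 600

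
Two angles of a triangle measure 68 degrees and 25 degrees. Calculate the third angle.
Sum of angles in a triangle = 180 degrees
Third angle = 180 - 68 - 25
Third angle = 87 degrees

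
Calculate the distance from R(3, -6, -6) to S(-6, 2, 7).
d = √[(-9)² + (8)² + (13)²] = √314 = 17.72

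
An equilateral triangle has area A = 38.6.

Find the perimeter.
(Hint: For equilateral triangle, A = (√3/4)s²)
A = (√3/4)s²  →  s² = 4A/√3 = 4·38.6/√3 = 89.1429
s = 9.44155
Perimeter = 3s = 28.32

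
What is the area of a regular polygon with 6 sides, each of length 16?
For a regular 6-gon with side length s = 16:
Apothem a = s / (2*tan(pi/6)) = 16 / (2*tan(pi/6)) ≈ 13.8564
Perimeter P = 6 * 16 = 96
Area = (1/2) * P * a = (1/2) * 96 * 13.8564 = 665.11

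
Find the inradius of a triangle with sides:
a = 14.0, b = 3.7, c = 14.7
s = (a+b+c)/2 = (14.0+3.7+14.7)/2 = 16.2
Area = √(s(s-a)(s-b)(s-c)) = √(16.2·2.2·12.5·1.5) = 25.8505
r = Area/s = 25.8505/16.2 = 1.596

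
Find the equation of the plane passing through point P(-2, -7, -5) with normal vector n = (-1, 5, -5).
d = n·P = (-1)(-2) + (5)(-7) + (-5)(-5) = -8
Plane: -x + 5y - 5z = -8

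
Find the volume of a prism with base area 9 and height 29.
Volume = base area * height
Volume = 9 * 29
Volume = 261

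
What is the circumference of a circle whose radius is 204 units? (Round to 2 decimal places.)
Circumference = 2 * pi * r
Circumference = 2 * pi * 204
Circumference = 1281.77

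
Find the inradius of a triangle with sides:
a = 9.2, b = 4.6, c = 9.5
s = (a+b+c)/2 = (9.2+4.6+9.5)/2 = 11.65
Area = √(s(s-a)(s-b)(s-c)) = √(11.65·2.45·7.05·2.15) = 20.7998
r = Area/s = 20.7998/11.65 = 1.785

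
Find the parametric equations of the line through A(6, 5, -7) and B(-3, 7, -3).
Direction vector d = B - A = (-9, 2, 4)
x = 6 - 9t, y = 5 + 2t, z = -7 + 4t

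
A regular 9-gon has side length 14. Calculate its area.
For a regular 9-gon with side length s = 14:
Apothem a = s / (2*tan(pi/9)) = 14 / (2*tan(pi/9)) ≈ 19.23234
Perimeter P = 9 * 14 = 126
Area = (1/2) * P * a = (1/2) * 126 * 19.23234 = 1211.64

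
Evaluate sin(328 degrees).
sin(328 degrees) = -0.5299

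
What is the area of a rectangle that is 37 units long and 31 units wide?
Area = length * width
Area = 37 * 31
Area = 1147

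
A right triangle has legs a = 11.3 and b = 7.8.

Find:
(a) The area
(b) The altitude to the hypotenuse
(a) Area = ½ab = ½·11.3·7.8 = 44.07
(b) Hypotenuse c = √(11.3² + 7.8²) = √188.53 = 13.7306
    Area = ½·c·h_c  →  h_c = 2·Area/c = 2·44.07/13.7306 = 6.419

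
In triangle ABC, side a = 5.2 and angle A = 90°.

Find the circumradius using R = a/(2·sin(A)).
R = a/(2·sin(A)) = 5.2/(2·sin(90°))
R = 5.2/(2·1.000000) = 5.2/2.000000 = 2.6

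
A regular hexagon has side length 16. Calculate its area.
For a regular 6-gon with side length s = 16:
Apothem a = s / (2*tan(pi/6)) = 16 / (2*tan(pi/6)) ≈ 13.8564
Perimeter P = 6 * 16 = 96
Area = (1/2) * P * a = (1/2) * 96 * 13.8564 = 665.11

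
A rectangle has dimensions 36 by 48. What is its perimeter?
Perimeter = 2 * (length + width)
Perimeter = 2 * (36 + 48)
Perimeter = 2 * 84
Perimeter = 168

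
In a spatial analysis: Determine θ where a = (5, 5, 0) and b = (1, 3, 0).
a·b = 20, |a|² = 50, |b|² = 10
cos θ = 20/√500 ≈ 0.8944
θ ≈ 26.57°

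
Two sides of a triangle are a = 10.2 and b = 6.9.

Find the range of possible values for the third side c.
By the triangle inequality: |a - b| < c < a + b
|10.2 - 6.9| < c < 10.2 + 6.9
3.3 < c < 17.1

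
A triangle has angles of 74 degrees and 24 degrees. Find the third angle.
Sum of angles in a triangle = 180 degrees
Third angle = 180 - 74 - 24
Third angle = 82 degrees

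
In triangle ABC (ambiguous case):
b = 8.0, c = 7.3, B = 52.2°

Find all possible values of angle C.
sin(C)/c = sin(B)/b  →  sin(C) = c·sin(B)/b = 7.3·sin(52.2°)/8.0 = 0.721016
C₁ = arcsin(0.721016) = 46.14°,  C₂ = 180° - C₁ = 133.86°
Check C₂: A = 180° - 52.2° - 133.86° = -6.06° ≤ 0, rejected
C = 46.14° (one solution)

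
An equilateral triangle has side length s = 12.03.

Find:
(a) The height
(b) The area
(a) Height h = s·√3/2 = 12.03·√3/2 = 10.42
(b) Area = (√3/4)·s² = (√3/4)·12.03² = (√3/4)·144.721 = 62.67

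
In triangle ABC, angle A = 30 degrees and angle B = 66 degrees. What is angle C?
Sum of angles in a triangle = 180 degrees
Third angle = 180 - 30 - 66
Third angle = 84 degrees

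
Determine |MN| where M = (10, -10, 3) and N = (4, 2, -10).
d = √[(-6)² + (12)² + (-13)²] = √349 = 18.68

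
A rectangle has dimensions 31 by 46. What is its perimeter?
Perimeter = 2 * (length + width)
Perimeter = 2 * (31 + 46)
Perimeter = 2 * 77
Perimeter = 154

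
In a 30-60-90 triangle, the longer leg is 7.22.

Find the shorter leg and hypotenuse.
In a 30-60-90 triangle, sides are in ratio 1 : √3 : 2.
Long leg = short leg·√3  →  short leg = 7.22/√3 = 4.168
Hypotenuse = 2·(short leg) = 2·7.22/√3 = 8.337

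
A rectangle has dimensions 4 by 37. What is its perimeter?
Perimeter = 2 * (length + width)
Perimeter = 2 * (4 + 37)
Perimeter = 2 * 41
Perimeter = 82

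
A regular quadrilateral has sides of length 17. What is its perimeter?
Perimeter = number of sides * side length
Perimeter = 4 * 17
Perimeter = 68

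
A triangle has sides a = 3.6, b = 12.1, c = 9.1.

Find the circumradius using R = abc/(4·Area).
s = (a+b+c)/2 = 12.4
Area = √(s(s-a)(s-b)(s-c)) = √(12.4·8.8·0.3·3.3) = 10.3937
R = abc/(4·Area) = (3.6·12.1·9.1)/(4·10.3937) = 396.396/41.5748 = 9.535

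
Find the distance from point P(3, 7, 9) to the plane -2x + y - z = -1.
d = |(-2)(3) + 1(7) + (-1)(9) - (-1)| / √((-2)² + 1² + (-1)²) = 7/√6 = 2.858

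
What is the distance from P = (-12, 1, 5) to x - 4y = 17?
d = |1(-12) + (-4)(1) + 0(5) - (17)| / √(1² + (-4)² + 0²) = 33/√17 = 8.004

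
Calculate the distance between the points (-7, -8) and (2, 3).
Using the distance formula: d = sqrt((x₂-x₁)² + (y₂-y₁)²)
dx = 2 - (-7) = 9
dy = 3 - (-8) = 11
d = sqrt(9² + 11²) = sqrt(81 + 121) = sqrt(202) = 14.21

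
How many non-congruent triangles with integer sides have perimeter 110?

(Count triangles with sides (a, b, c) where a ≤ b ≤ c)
With a ≤ b ≤ c and a + b + c = 110, the triangle inequality a + b > c gives c < 110/2, so c ≤ 54.
Iterate a from 1 to ⌊p/3⌋ = 36; for each a, b ranges from a to ⌊(p−a)/2⌋ with c = p − a − b, keeping only c ≥ b.
Triples: (2, 54, 54), (3, 53, 54), (4, 52, 54), …
Count = 252 triangles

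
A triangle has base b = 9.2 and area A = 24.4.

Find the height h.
A = ½bh  →  h = 2A/b
h = 2·24.4/9.2 = 5.304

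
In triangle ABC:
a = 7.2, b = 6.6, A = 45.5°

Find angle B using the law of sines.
sin(B)/b = sin(A)/a
sin(B) = b·sin(A)/a = 6.6·sin(45.5°)/7.2 = 0.653813
B = arcsin(0.653813) = 40.83°  (b ≤ a, so B ≤ A and the acute solution is unique)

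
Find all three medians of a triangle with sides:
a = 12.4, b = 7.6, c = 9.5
Using m_x = ½√(2y² + 2z² - x²):
m_a = ½√(2·7.6² + 2·9.5² - 12.4²) = ½√142.26 = 5.964
m_b = ½√(2·12.4² + 2·9.5² - 7.6²) = ½√430.26 = 10.37
m_c = ½√(2·12.4² + 2·7.6² - 9.5²) = ½√332.79 = 9.121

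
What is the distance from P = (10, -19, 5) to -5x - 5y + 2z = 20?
d = |(-5)(10) + (-5)(-19) + 2(5) - (20)| / √((-5)² + (-5)² + 2²) = 35/√54 = 4.763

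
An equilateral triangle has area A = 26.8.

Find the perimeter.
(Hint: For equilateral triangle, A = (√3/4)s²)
A = (√3/4)s²  →  s² = 4A/√3 = 4·26.8/√3 = 61.8919
s = 7.86714
Perimeter = 3s = 23.6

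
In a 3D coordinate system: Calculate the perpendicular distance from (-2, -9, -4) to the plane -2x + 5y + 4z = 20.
d = |(-2)(-2) + 5(-9) + 4(-4) - (20)| / √((-2)² + 5² + 4²) = 77/√45 = 11.48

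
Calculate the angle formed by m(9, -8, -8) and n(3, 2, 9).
m·n = -61, |m|² = 209, |n|² = 94
cos θ = -61/√19646 ≈ -0.4352
θ ≈ 115.8°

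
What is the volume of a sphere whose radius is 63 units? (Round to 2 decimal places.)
Volume = (4/3) * pi * r³
Volume = (4/3) * pi * 63³
Volume = (4/3) * pi * 250047
Volume = 1047394.42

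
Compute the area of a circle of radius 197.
Area = pi * r²
Area = pi * 197²
Area = pi * 38809
Area = 121922.07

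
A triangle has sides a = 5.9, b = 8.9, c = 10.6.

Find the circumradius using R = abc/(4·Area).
s = (a+b+c)/2 = 12.7
Area = √(s(s-a)(s-b)(s-c)) = √(12.7·6.8·3.8·2.1) = 26.2517
R = abc/(4·Area) = (5.9·8.9·10.6)/(4·26.2517) = 556.606/105.0068 = 5.301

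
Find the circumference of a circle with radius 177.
Circumference = 2 * pi * r
Circumference = 2 * pi * 177
Circumference = 1112.12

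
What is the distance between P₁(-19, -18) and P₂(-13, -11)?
Using the distance formula: d = sqrt((x₂-x₁)² + (y₂-y₁)²)
dx = (-13) - (-19) = 6
dy = (-11) - (-18) = 7
d = sqrt(6² + 7²) = sqrt(36 + 49) = sqrt(85) = 9.22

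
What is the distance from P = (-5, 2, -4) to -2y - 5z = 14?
d = |0(-5) + (-2)(2) + (-5)(-4) - (14)| / √(0² + (-2)² + (-5)²) = 2/√29 = 0.3714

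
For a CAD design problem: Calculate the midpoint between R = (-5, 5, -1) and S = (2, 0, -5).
Midpoint = ((-5+2)/2, (5+0)/2, (-1-5)/2) = (-1.5, 2.5, -3)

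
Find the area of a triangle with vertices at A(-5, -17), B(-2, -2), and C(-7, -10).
Using the coordinate formula: Area = (1/2)|x₁(y₂-y₃) + x₂(y₃-y₁) + x₃(y₁-y₂)|
Area = (1/2)|(-5)((-2)-(-10)) + (-2)((-10)-(-17)) + (-7)((-17)-(-2))|
Area = (1/2)|(-5)*8 + (-2)*7 + (-7)*(-15)|
Area = (1/2)|(-40) + (-14) + 105|
Area = (1/2)*51 = 25.50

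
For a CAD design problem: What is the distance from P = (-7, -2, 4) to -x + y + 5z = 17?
d = |(-1)(-7) + 1(-2) + 5(4) - (17)| / √((-1)² + 1² + 5²) = 8/√27 = 1.54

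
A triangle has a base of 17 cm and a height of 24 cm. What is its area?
Area = (1/2) * base * height
Area = (1/2) * 17 * 24
Area = 204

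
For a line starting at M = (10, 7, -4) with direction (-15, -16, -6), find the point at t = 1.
P(1) = (10 + (-15)(1), 7 + (-16)(1), -4 + (-6)(1)) = (-5, -9, -10)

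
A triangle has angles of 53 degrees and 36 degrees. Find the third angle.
Sum of angles in a triangle = 180 degrees
Third angle = 180 - 53 - 36
Third angle = 91 degrees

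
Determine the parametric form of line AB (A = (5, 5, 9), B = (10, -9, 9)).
Direction vector d = B - A = (5, -14, 0)
x = 5 + 5t, y = 5 - 14t, z = 9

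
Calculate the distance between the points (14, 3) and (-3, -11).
Using the distance formula: d = sqrt((x₂-x₁)² + (y₂-y₁)²)
dx = (-3) - 14 = -17
dy = (-11) - 3 = -14
d = sqrt((-17)² + (-14)²) = sqrt(289 + 196) = sqrt(485) = 22.02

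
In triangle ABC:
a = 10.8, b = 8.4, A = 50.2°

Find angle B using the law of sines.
sin(B)/b = sin(A)/a
sin(B) = b·sin(A)/a = 8.4·sin(50.2°)/10.8 = 0.597554
B = arcsin(0.597554) = 36.69°  (b ≤ a, so B ≤ A and the acute solution is unique)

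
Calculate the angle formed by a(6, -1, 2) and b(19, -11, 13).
a·b = 151, |a|² = 41, |b|² = 651
cos θ = 151/√26691 ≈ 0.9243
θ ≈ 22.44°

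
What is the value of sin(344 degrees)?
sin(344 degrees) = -0.2756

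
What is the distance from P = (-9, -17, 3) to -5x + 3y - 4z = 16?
d = |(-5)(-9) + 3(-17) + (-4)(3) - (16)| / √((-5)² + 3² + (-4)²) = 34/√50 = 4.808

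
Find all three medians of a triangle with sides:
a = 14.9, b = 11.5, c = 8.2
Using m_x = ½√(2y² + 2z² - x²):
m_a = ½√(2·11.5² + 2·8.2² - 14.9²) = ½√176.97 = 6.652
m_b = ½√(2·14.9² + 2·8.2² - 11.5²) = ½√446.25 = 10.56
m_c = ½√(2·14.9² + 2·11.5² - 8.2²) = ½√641.28 = 12.66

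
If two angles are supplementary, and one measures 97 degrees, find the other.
Supplementary angles sum to 180 degrees.
Other angle = 180 - 97
Other angle = 83 degrees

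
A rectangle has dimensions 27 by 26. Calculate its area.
Area = length * width
Area = 27 * 26
Area = 702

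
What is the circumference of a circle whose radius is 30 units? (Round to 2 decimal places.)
Circumference = 2 * pi * r
Circumference = 2 * pi * 30
Circumference = 188.50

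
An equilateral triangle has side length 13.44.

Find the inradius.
For an equilateral triangle, r = s/(2√3) where s is the side.
r = 13.44/(2√3) = 13.44/3.464102 = 3.88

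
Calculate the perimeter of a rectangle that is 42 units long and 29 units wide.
Perimeter = 2 * (length + width)
Perimeter = 2 * (42 + 29)
Perimeter = 2 * 71
Perimeter = 142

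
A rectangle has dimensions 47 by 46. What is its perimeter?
Perimeter = 2 * (length + width)
Perimeter = 2 * (47 + 46)
Perimeter = 2 * 93
Perimeter = 186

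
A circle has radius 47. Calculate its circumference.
Circumference = 2 * pi * r
Circumference = 2 * pi * 47
Circumference = 295.31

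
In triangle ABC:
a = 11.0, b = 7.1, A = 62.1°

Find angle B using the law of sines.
sin(B)/b = sin(A)/a
sin(B) = b·sin(A)/a = 7.1·sin(62.1°)/11.0 = 0.570431
B = arcsin(0.570431) = 34.78°  (b ≤ a, so B ≤ A and the acute solution is unique)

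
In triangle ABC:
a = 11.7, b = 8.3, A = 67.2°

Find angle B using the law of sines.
sin(B)/b = sin(A)/a
sin(B) = b·sin(A)/a = 8.3·sin(67.2°)/11.7 = 0.653971
B = arcsin(0.653971) = 40.84°  (b ≤ a, so B ≤ A and the acute solution is unique)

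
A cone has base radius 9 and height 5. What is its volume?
Volume = (1/3) * pi * r² * h
Volume = (1/3) * pi * 9² * 5
Volume = (1/3) * pi * 81 * 5
Volume = (1/3) * pi * 405
Volume = 424.12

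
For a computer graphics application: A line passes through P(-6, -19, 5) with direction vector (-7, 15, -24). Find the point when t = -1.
P(-1) = (-6 + (-7)(-1), -19 + 15(-1), 5 + (-24)(-1)) = (1, -34, 29)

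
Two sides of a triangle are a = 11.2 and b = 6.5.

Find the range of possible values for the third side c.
By the triangle inequality: |a - b| < c < a + b
|11.2 - 6.5| < c < 11.2 + 6.5
4.7 < c < 17.7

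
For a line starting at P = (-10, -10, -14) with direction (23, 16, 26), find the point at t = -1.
P(-1) = (-10 + 23(-1), -10 + 16(-1), -14 + 26(-1)) = (-33, -26, -40)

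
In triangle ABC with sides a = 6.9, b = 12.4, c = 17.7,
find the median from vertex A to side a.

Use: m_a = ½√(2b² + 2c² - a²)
m_a = ½√(2·12.4² + 2·17.7² - 6.9²)
m_a = ½√(307.52 + 626.58 - 47.61) = ½√886.49 = 14.89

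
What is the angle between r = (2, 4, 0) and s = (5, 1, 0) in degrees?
r·s = 14, |r|² = 20, |s|² = 26
cos θ = 14/√520 ≈ 0.6139
θ ≈ 52.13°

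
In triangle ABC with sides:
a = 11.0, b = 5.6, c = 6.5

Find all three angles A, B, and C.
By the law of cosines:
cos(A) = (b² + c² - a²)/(2bc) = -0.650962  →  A = 130.6°
cos(B) = (a² + c² - b²)/(2ac) = 0.922308  →  B = 22.73°
cos(C) = (a² + b² - c²)/(2ab) = 0.893750  →  C = 26.65°
Check: A + B + C = 180.0° ✓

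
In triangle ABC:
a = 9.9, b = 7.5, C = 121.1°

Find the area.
Using A = ½ab·sin(C):
A = ½·9.9·7.5·sin(121.1°) = ½·74.25·0.856267 = 31.79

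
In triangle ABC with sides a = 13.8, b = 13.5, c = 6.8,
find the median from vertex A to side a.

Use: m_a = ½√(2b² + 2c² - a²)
m_a = ½√(2·13.5² + 2·6.8² - 13.8²)
m_a = ½√(364.5 + 92.48 - 190.44) = ½√266.54 = 8.163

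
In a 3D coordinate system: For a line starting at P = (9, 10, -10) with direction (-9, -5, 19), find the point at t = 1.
P(1) = (9 + (-9)(1), 10 + (-5)(1), -10 + 19(1)) = (0, 5, 9)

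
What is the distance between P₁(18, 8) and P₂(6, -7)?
Using the distance formula: d = sqrt((x₂-x₁)² + (y₂-y₁)²)
dx = 6 - 18 = -12
dy = (-7) - 8 = -15
d = sqrt((-12)² + (-15)²) = sqrt(144 + 225) = sqrt(369) = 19.21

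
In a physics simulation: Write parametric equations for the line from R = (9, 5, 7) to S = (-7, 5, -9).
Direction vector d = S - R = (-16, 0, -16)
x = 9 - 16t, y = 5, z = 7 - 16t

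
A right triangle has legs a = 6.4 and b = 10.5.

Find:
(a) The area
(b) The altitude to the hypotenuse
(a) Area = ½ab = ½·6.4·10.5 = 33.6
(b) Hypotenuse c = √(6.4² + 10.5²) = √151.21 = 12.2967
    Area = ½·c·h_c  →  h_c = 2·Area/c = 2·33.6/12.2967 = 5.465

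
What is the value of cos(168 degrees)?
cos(168 degrees) = -0.9781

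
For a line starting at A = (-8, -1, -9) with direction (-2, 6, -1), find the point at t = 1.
P(1) = (-8 + (-2)(1), -1 + 6(1), -9 + (-1)(1)) = (-10, 5, -10)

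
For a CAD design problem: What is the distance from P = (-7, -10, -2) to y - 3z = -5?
d = |0(-7) + 1(-10) + (-3)(-2) - (-5)| / √(0² + 1² + (-3)²) = 1/√10 = 0.3162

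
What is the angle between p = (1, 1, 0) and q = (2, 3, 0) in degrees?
p·q = 5, |p|² = 2, |q|² = 13
cos θ = 5/√26 ≈ 0.9806
θ ≈ 11.31°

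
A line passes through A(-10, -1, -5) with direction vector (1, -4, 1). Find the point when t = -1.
P(-1) = (-10 + 1(-1), -1 + (-4)(-1), -5 + 1(-1)) = (-11, 3, -6)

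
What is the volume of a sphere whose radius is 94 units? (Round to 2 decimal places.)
Volume = (4/3) * pi * r³
Volume = (4/3) * pi * 94³
Volume = (4/3) * pi * 830584
Volume = 3479142.12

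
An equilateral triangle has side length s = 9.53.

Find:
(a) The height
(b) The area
(a) Height h = s·√3/2 = 9.53·√3/2 = 8.253
(b) Area = (√3/4)·s² = (√3/4)·9.53² = (√3/4)·90.8209 = 39.33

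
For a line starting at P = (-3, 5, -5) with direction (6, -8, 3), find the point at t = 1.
P(1) = (-3 + 6(1), 5 + (-8)(1), -5 + 3(1)) = (3, -3, -2)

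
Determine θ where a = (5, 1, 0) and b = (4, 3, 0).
a·b = 23, |a|² = 26, |b|² = 25
cos θ = 23/√650 ≈ 0.9021
θ ≈ 25.56°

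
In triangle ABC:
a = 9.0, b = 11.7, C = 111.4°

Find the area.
Using A = ½ab·sin(C):
A = ½·9.0·11.7·sin(111.4°) = ½·105.3·0.931056 = 49.02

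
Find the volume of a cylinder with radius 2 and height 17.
Volume = pi * r² * h
Volume = pi * 2² * 17
Volume = pi * 4 * 17
Volume = pi * 68
Volume = 213.63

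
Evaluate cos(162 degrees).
cos(162 degrees) = -0.9511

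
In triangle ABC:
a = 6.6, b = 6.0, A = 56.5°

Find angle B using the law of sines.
sin(B)/b = sin(A)/a
sin(B) = b·sin(A)/a = 6.0·sin(56.5°)/6.6 = 0.758078
B = arcsin(0.758078) = 49.3°  (b ≤ a, so B ≤ A and the acute solution is unique)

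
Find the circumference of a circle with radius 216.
Circumference = 2 * pi * r
Circumference = 2 * pi * 216
Circumference = 1357.17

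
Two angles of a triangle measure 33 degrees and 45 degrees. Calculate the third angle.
Sum of angles in a triangle = 180 degrees
Third angle = 180 - 33 - 45
Third angle = 102 degrees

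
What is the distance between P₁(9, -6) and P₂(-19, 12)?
Using the distance formula: d = sqrt((x₂-x₁)² + (y₂-y₁)²)
dx = (-19) - 9 = -28
dy = 12 - (-6) = 18
d = sqrt((-28)² + 18²) = sqrt(784 + 324) = sqrt(1108) = 33.29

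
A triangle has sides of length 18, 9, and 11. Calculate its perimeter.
Perimeter = sum of all sides
Perimeter = 18 + 9 + 11
Perimeter = 38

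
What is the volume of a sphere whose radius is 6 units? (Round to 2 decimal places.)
Volume = (4/3) * pi * r³
Volume = (4/3) * pi * 6³
Volume = (4/3) * pi * 216
Volume = 904.78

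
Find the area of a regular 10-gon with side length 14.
For a regular 10-gon with side length s = 14:
Apothem a = s / (2*tan(pi/10)) = 14 / (2*tan(pi/10)) ≈ 21.54378
Perimeter P = 10 * 14 = 140
Area = (1/2) * P * a = (1/2) * 140 * 21.54378 = 1508.06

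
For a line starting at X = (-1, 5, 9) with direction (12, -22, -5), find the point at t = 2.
P(2) = (-1 + 12(2), 5 + (-22)(2), 9 + (-5)(2)) = (23, -39, -1)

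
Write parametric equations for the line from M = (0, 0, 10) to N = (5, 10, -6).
Direction vector d = N - M = (5, 10, -16)
x = 0 + 5t, y = 0 + 10t, z = 10 - 16t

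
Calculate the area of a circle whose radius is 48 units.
Area = pi * r²
Area = pi * 48²
Area = pi * 2304
Area = 7238.23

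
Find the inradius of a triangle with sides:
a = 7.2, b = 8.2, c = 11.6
s = (a+b+c)/2 = (7.2+8.2+11.6)/2 = 13.5
Area = √(s(s-a)(s-b)(s-c)) = √(13.5·6.3·5.3·1.9) = 29.2652
r = Area/s = 29.2652/13.5 = 2.168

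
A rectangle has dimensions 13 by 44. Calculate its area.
Area = length * width
Area = 13 * 44
Area = 572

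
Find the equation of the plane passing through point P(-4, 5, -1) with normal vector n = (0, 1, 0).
d = n·P = (0)(-4) + (1)(5) + (0)(-1) = 5
Plane: y = 5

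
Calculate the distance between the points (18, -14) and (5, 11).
Using the distance formula: d = sqrt((x₂-x₁)² + (y₂-y₁)²)
dx = 5 - 18 = -13
dy = 11 - (-14) = 25
d = sqrt((-13)² + 25²) = sqrt(169 + 625) = sqrt(794) = 28.18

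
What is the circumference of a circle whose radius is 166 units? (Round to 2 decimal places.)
Circumference = 2 * pi * r
Circumference = 2 * pi * 166
Circumference = 1043.01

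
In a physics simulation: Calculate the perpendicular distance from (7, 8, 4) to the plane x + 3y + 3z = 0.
d = |1(7) + 3(8) + 3(4) - (0)| / √(1² + 3² + 3²) = 43/√19 = 9.865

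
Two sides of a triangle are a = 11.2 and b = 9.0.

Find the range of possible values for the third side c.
By the triangle inequality: |a - b| < c < a + b
|11.2 - 9.0| < c < 11.2 + 9.0
2.2 < c < 20.2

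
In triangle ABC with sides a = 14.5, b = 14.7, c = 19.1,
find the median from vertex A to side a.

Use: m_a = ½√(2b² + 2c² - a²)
m_a = ½√(2·14.7² + 2·19.1² - 14.5²)
m_a = ½√(432.18 + 729.62 - 210.25) = ½√951.55 = 15.42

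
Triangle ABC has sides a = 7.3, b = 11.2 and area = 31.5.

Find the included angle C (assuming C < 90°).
Area = ½ab·sin(C)  →  sin(C) = 2·Area/(ab)
sin(C) = 2·31.5/(7.3·11.2) = 0.770548
C = arcsin(0.770548) = 50.4°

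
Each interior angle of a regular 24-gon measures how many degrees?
Interior angle of a regular n-gon = (n-2)*180/n
Interior angle = (24-2)*180/24
Interior angle = 22*180/24
Interior angle = 3960/24
Interior angle = 165 degrees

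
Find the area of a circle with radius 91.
Area = pi * r²
Area = pi * 91²
Area = pi * 8281
Area = 26015.53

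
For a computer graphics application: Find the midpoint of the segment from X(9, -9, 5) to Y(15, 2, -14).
Midpoint = ((9+15)/2, (-9+2)/2, (5-14)/2) = (12, -3.5, -4.5)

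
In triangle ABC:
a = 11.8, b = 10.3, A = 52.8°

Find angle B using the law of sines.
sin(B)/b = sin(A)/a
sin(B) = b·sin(A)/a = 10.3·sin(52.8°)/11.8 = 0.695276
B = arcsin(0.695276) = 44.05°  (b ≤ a, so B ≤ A and the acute solution is unique)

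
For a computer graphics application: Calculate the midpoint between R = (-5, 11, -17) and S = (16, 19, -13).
Midpoint = ((-5+16)/2, (11+19)/2, (-17-13)/2) = (5.5, 15, -15)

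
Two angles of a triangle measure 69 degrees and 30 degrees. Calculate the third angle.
Sum of angles in a triangle = 180 degrees
Third angle = 180 - 69 - 30
Third angle = 81 degrees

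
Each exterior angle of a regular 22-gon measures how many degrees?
Exterior angle of a regular n-gon = 360/n
Exterior angle = 360/22
Exterior angle = 16.36 degrees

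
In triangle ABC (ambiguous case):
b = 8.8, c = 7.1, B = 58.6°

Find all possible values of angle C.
sin(C)/c = sin(B)/b  →  sin(C) = c·sin(B)/b = 7.1·sin(58.6°)/8.8 = 0.688660
C₁ = arcsin(0.688660) = 43.52°,  C₂ = 180° - C₁ = 136.48°
Check C₂: A = 180° - 58.6° - 136.48° = -15.08° ≤ 0, rejected
C = 43.52° (one solution)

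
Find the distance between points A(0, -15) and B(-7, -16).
Using the distance formula: d = sqrt((x₂-x₁)² + (y₂-y₁)²)
dx = (-7) - 0 = -7
dy = (-16) - (-15) = -1
d = sqrt((-7)² + (-1)²) = sqrt(49 + 1) = sqrt(50) = 7.07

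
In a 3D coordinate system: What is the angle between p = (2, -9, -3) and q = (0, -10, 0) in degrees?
p·q = 90, |p|² = 94, |q|² = 100
cos θ = 90/√9400 ≈ 0.9283
θ ≈ 21.83°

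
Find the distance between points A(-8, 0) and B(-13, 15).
Using the distance formula: d = sqrt((x₂-x₁)² + (y₂-y₁)²)
dx = (-13) - (-8) = -5
dy = 15 - 0 = 15
d = sqrt((-5)² + 15²) = sqrt(25 + 225) = sqrt(250) = 15.81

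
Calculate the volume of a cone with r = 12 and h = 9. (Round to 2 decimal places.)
Volume = (1/3) * pi * r² * h
Volume = (1/3) * pi * 12² * 9
Volume = (1/3) * pi * 144 * 9
Volume = (1/3) * pi * 1296
Volume = 1357.17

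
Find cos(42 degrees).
cos(42 degrees) = 0.7431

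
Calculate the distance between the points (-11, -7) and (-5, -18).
Using the distance formula: d = sqrt((x₂-x₁)² + (y₂-y₁)²)
dx = (-5) - (-11) = 6
dy = (-18) - (-7) = -11
d = sqrt(6² + (-11)²) = sqrt(36 + 121) = sqrt(157) = 12.53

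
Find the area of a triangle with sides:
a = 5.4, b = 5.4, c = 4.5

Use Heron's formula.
s = (a+b+c)/2 = (5.4+5.4+4.5)/2 = 7.65
A = √(s(s-a)(s-b)(s-c)) = √(7.65·2.25·2.25·3.15)
A = √121.994 = 11.05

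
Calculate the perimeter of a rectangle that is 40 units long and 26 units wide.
Perimeter = 2 * (length + width)
Perimeter = 2 * (40 + 26)
Perimeter = 2 * 66
Perimeter = 132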